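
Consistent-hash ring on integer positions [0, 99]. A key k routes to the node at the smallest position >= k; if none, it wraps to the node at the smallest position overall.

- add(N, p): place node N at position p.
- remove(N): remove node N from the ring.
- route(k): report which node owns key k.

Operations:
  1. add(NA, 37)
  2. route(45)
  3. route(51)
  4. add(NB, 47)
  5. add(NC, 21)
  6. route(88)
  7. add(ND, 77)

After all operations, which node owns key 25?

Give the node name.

Op 1: add NA@37 -> ring=[37:NA]
Op 2: route key 45: none >= 45, wrap to smallest pos 37 -> NA
Op 3: route key 51: none >= 51, wrap to smallest pos 37 -> NA
Op 4: add NB@47 -> ring=[37:NA,47:NB]
Op 5: add NC@21 -> ring=[21:NC,37:NA,47:NB]
Op 6: route key 88: none >= 88, wrap to smallest pos 21 -> NC
Op 7: add ND@77 -> ring=[21:NC,37:NA,47:NB,77:ND]
Final route key 25: smallest pos >= 25 is 37 -> NA

Answer: NA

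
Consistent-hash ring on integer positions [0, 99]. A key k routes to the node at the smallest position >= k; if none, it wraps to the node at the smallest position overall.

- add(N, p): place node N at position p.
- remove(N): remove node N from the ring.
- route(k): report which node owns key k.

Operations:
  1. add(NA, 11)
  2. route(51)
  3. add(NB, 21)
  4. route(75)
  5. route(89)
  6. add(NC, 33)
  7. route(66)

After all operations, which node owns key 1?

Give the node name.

Op 1: add NA@11 -> ring=[11:NA]
Op 2: route key 51: none >= 51, wrap to smallest pos 11 -> NA
Op 3: add NB@21 -> ring=[11:NA,21:NB]
Op 4: route key 75: none >= 75, wrap to smallest pos 11 -> NA
Op 5: route key 89: none >= 89, wrap to smallest pos 11 -> NA
Op 6: add NC@33 -> ring=[11:NA,21:NB,33:NC]
Op 7: route key 66: none >= 66, wrap to smallest pos 11 -> NA
Final route key 1: smallest pos >= 1 is 11 -> NA

Answer: NA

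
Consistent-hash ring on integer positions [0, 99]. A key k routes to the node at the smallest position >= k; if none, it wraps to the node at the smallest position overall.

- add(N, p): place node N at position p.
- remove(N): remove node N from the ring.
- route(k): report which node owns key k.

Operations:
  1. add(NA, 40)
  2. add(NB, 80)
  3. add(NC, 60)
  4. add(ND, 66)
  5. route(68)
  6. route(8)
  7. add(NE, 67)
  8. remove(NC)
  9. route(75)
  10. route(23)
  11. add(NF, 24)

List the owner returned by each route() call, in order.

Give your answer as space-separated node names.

Op 1: add NA@40 -> ring=[40:NA]
Op 2: add NB@80 -> ring=[40:NA,80:NB]
Op 3: add NC@60 -> ring=[40:NA,60:NC,80:NB]
Op 4: add ND@66 -> ring=[40:NA,60:NC,66:ND,80:NB]
Op 5: route key 68: smallest pos >= 68 is 80 -> NB
Op 6: route key 8: smallest pos >= 8 is 40 -> NA
Op 7: add NE@67 -> ring=[40:NA,60:NC,66:ND,67:NE,80:NB]
Op 8: remove NC -> ring=[40:NA,66:ND,67:NE,80:NB]
Op 9: route key 75: smallest pos >= 75 is 80 -> NB
Op 10: route key 23: smallest pos >= 23 is 40 -> NA
Op 11: add NF@24 -> ring=[24:NF,40:NA,66:ND,67:NE,80:NB]

Answer: NB NA NB NA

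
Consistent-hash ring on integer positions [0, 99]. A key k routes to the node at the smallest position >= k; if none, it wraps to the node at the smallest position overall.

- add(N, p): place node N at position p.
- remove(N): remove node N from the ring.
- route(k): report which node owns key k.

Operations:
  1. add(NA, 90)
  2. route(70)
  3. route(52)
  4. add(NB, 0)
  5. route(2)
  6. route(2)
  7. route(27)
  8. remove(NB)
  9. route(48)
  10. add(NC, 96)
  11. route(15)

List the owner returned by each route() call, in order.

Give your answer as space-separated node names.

Answer: NA NA NA NA NA NA NA

Derivation:
Op 1: add NA@90 -> ring=[90:NA]
Op 2: route key 70: smallest pos >= 70 is 90 -> NA
Op 3: route key 52: smallest pos >= 52 is 90 -> NA
Op 4: add NB@0 -> ring=[0:NB,90:NA]
Op 5: route key 2: smallest pos >= 2 is 90 -> NA
Op 6: route key 2: smallest pos >= 2 is 90 -> NA
Op 7: route key 27: smallest pos >= 27 is 90 -> NA
Op 8: remove NB -> ring=[90:NA]
Op 9: route key 48: smallest pos >= 48 is 90 -> NA
Op 10: add NC@96 -> ring=[90:NA,96:NC]
Op 11: route key 15: smallest pos >= 15 is 90 -> NA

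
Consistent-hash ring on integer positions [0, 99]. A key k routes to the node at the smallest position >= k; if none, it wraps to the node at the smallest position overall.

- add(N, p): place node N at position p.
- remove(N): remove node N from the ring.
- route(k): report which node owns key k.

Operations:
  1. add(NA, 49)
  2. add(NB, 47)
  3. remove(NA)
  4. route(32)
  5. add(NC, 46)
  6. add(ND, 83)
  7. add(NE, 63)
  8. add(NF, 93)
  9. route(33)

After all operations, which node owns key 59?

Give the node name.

Answer: NE

Derivation:
Op 1: add NA@49 -> ring=[49:NA]
Op 2: add NB@47 -> ring=[47:NB,49:NA]
Op 3: remove NA -> ring=[47:NB]
Op 4: route key 32: smallest pos >= 32 is 47 -> NB
Op 5: add NC@46 -> ring=[46:NC,47:NB]
Op 6: add ND@83 -> ring=[46:NC,47:NB,83:ND]
Op 7: add NE@63 -> ring=[46:NC,47:NB,63:NE,83:ND]
Op 8: add NF@93 -> ring=[46:NC,47:NB,63:NE,83:ND,93:NF]
Op 9: route key 33: smallest pos >= 33 is 46 -> NC
Final route key 59: smallest pos >= 59 is 63 -> NE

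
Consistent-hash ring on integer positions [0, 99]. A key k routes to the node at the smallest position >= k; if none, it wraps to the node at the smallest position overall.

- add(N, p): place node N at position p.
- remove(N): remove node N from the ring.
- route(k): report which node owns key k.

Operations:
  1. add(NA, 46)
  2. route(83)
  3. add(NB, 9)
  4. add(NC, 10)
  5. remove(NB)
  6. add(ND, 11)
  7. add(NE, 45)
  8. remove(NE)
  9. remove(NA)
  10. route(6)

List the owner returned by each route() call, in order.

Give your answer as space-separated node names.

Op 1: add NA@46 -> ring=[46:NA]
Op 2: route key 83: none >= 83, wrap to smallest pos 46 -> NA
Op 3: add NB@9 -> ring=[9:NB,46:NA]
Op 4: add NC@10 -> ring=[9:NB,10:NC,46:NA]
Op 5: remove NB -> ring=[10:NC,46:NA]
Op 6: add ND@11 -> ring=[10:NC,11:ND,46:NA]
Op 7: add NE@45 -> ring=[10:NC,11:ND,45:NE,46:NA]
Op 8: remove NE -> ring=[10:NC,11:ND,46:NA]
Op 9: remove NA -> ring=[10:NC,11:ND]
Op 10: route key 6: smallest pos >= 6 is 10 -> NC

Answer: NA NC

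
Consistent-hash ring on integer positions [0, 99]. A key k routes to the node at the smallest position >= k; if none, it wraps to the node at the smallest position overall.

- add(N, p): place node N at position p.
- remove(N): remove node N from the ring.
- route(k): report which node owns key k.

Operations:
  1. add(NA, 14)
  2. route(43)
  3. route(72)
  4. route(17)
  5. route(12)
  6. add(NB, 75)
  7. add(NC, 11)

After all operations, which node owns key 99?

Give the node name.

Answer: NC

Derivation:
Op 1: add NA@14 -> ring=[14:NA]
Op 2: route key 43: none >= 43, wrap to smallest pos 14 -> NA
Op 3: route key 72: none >= 72, wrap to smallest pos 14 -> NA
Op 4: route key 17: none >= 17, wrap to smallest pos 14 -> NA
Op 5: route key 12: smallest pos >= 12 is 14 -> NA
Op 6: add NB@75 -> ring=[14:NA,75:NB]
Op 7: add NC@11 -> ring=[11:NC,14:NA,75:NB]
Final route key 99: none >= 99, wrap to smallest pos 11 -> NC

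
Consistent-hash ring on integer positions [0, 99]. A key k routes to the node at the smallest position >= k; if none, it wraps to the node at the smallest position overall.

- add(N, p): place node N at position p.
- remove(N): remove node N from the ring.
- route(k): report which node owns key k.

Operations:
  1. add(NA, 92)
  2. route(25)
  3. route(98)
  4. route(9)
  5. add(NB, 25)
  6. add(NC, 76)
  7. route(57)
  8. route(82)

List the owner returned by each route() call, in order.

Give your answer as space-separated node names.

Op 1: add NA@92 -> ring=[92:NA]
Op 2: route key 25: smallest pos >= 25 is 92 -> NA
Op 3: route key 98: none >= 98, wrap to smallest pos 92 -> NA
Op 4: route key 9: smallest pos >= 9 is 92 -> NA
Op 5: add NB@25 -> ring=[25:NB,92:NA]
Op 6: add NC@76 -> ring=[25:NB,76:NC,92:NA]
Op 7: route key 57: smallest pos >= 57 is 76 -> NC
Op 8: route key 82: smallest pos >= 82 is 92 -> NA

Answer: NA NA NA NC NA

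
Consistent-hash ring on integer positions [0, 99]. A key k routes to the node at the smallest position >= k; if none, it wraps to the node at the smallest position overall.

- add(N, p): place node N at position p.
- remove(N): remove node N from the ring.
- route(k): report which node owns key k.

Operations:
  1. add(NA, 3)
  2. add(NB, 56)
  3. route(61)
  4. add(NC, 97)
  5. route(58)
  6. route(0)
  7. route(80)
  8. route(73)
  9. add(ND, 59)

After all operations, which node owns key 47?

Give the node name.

Answer: NB

Derivation:
Op 1: add NA@3 -> ring=[3:NA]
Op 2: add NB@56 -> ring=[3:NA,56:NB]
Op 3: route key 61: none >= 61, wrap to smallest pos 3 -> NA
Op 4: add NC@97 -> ring=[3:NA,56:NB,97:NC]
Op 5: route key 58: smallest pos >= 58 is 97 -> NC
Op 6: route key 0: smallest pos >= 0 is 3 -> NA
Op 7: route key 80: smallest pos >= 80 is 97 -> NC
Op 8: route key 73: smallest pos >= 73 is 97 -> NC
Op 9: add ND@59 -> ring=[3:NA,56:NB,59:ND,97:NC]
Final route key 47: smallest pos >= 47 is 56 -> NB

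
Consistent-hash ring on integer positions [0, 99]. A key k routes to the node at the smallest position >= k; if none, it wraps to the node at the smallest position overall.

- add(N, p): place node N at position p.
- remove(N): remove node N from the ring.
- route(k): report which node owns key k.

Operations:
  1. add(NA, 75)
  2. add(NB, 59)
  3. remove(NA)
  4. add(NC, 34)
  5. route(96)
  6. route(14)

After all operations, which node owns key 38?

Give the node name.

Op 1: add NA@75 -> ring=[75:NA]
Op 2: add NB@59 -> ring=[59:NB,75:NA]
Op 3: remove NA -> ring=[59:NB]
Op 4: add NC@34 -> ring=[34:NC,59:NB]
Op 5: route key 96: none >= 96, wrap to smallest pos 34 -> NC
Op 6: route key 14: smallest pos >= 14 is 34 -> NC
Final route key 38: smallest pos >= 38 is 59 -> NB

Answer: NB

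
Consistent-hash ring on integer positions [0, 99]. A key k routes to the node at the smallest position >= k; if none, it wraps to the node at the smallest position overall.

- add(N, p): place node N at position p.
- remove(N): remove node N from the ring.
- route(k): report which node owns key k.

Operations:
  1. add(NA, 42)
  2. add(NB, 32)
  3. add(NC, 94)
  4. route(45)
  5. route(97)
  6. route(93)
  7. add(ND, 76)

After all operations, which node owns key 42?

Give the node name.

Op 1: add NA@42 -> ring=[42:NA]
Op 2: add NB@32 -> ring=[32:NB,42:NA]
Op 3: add NC@94 -> ring=[32:NB,42:NA,94:NC]
Op 4: route key 45: smallest pos >= 45 is 94 -> NC
Op 5: route key 97: none >= 97, wrap to smallest pos 32 -> NB
Op 6: route key 93: smallest pos >= 93 is 94 -> NC
Op 7: add ND@76 -> ring=[32:NB,42:NA,76:ND,94:NC]
Final route key 42: smallest pos >= 42 is 42 -> NA

Answer: NA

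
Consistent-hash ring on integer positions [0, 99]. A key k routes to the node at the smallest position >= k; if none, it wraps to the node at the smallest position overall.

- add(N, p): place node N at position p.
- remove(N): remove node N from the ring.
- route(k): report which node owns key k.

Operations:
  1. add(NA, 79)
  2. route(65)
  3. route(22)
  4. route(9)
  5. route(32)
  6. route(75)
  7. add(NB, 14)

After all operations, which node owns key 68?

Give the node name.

Op 1: add NA@79 -> ring=[79:NA]
Op 2: route key 65: smallest pos >= 65 is 79 -> NA
Op 3: route key 22: smallest pos >= 22 is 79 -> NA
Op 4: route key 9: smallest pos >= 9 is 79 -> NA
Op 5: route key 32: smallest pos >= 32 is 79 -> NA
Op 6: route key 75: smallest pos >= 75 is 79 -> NA
Op 7: add NB@14 -> ring=[14:NB,79:NA]
Final route key 68: smallest pos >= 68 is 79 -> NA

Answer: NA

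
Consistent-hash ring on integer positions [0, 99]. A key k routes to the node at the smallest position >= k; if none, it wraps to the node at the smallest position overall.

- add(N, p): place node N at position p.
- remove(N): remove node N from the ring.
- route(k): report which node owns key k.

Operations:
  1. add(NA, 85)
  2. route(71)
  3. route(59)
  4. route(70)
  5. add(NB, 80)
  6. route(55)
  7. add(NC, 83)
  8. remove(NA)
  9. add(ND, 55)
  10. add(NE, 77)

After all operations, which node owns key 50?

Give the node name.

Op 1: add NA@85 -> ring=[85:NA]
Op 2: route key 71: smallest pos >= 71 is 85 -> NA
Op 3: route key 59: smallest pos >= 59 is 85 -> NA
Op 4: route key 70: smallest pos >= 70 is 85 -> NA
Op 5: add NB@80 -> ring=[80:NB,85:NA]
Op 6: route key 55: smallest pos >= 55 is 80 -> NB
Op 7: add NC@83 -> ring=[80:NB,83:NC,85:NA]
Op 8: remove NA -> ring=[80:NB,83:NC]
Op 9: add ND@55 -> ring=[55:ND,80:NB,83:NC]
Op 10: add NE@77 -> ring=[55:ND,77:NE,80:NB,83:NC]
Final route key 50: smallest pos >= 50 is 55 -> ND

Answer: ND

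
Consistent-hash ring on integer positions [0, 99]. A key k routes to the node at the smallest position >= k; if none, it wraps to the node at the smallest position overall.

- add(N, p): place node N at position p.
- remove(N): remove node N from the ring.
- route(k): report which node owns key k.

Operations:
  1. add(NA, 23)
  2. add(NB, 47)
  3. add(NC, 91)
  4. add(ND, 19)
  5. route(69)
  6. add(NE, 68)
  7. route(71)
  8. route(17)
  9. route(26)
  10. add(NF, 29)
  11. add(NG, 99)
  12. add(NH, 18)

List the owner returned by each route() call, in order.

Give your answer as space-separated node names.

Answer: NC NC ND NB

Derivation:
Op 1: add NA@23 -> ring=[23:NA]
Op 2: add NB@47 -> ring=[23:NA,47:NB]
Op 3: add NC@91 -> ring=[23:NA,47:NB,91:NC]
Op 4: add ND@19 -> ring=[19:ND,23:NA,47:NB,91:NC]
Op 5: route key 69: smallest pos >= 69 is 91 -> NC
Op 6: add NE@68 -> ring=[19:ND,23:NA,47:NB,68:NE,91:NC]
Op 7: route key 71: smallest pos >= 71 is 91 -> NC
Op 8: route key 17: smallest pos >= 17 is 19 -> ND
Op 9: route key 26: smallest pos >= 26 is 47 -> NB
Op 10: add NF@29 -> ring=[19:ND,23:NA,29:NF,47:NB,68:NE,91:NC]
Op 11: add NG@99 -> ring=[19:ND,23:NA,29:NF,47:NB,68:NE,91:NC,99:NG]
Op 12: add NH@18 -> ring=[18:NH,19:ND,23:NA,29:NF,47:NB,68:NE,91:NC,99:NG]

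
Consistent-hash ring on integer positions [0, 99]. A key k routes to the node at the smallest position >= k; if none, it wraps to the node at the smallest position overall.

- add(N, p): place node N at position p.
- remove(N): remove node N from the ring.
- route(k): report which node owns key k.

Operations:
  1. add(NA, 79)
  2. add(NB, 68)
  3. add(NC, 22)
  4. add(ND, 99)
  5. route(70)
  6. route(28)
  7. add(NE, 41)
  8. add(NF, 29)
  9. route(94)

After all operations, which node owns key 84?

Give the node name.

Answer: ND

Derivation:
Op 1: add NA@79 -> ring=[79:NA]
Op 2: add NB@68 -> ring=[68:NB,79:NA]
Op 3: add NC@22 -> ring=[22:NC,68:NB,79:NA]
Op 4: add ND@99 -> ring=[22:NC,68:NB,79:NA,99:ND]
Op 5: route key 70: smallest pos >= 70 is 79 -> NA
Op 6: route key 28: smallest pos >= 28 is 68 -> NB
Op 7: add NE@41 -> ring=[22:NC,41:NE,68:NB,79:NA,99:ND]
Op 8: add NF@29 -> ring=[22:NC,29:NF,41:NE,68:NB,79:NA,99:ND]
Op 9: route key 94: smallest pos >= 94 is 99 -> ND
Final route key 84: smallest pos >= 84 is 99 -> ND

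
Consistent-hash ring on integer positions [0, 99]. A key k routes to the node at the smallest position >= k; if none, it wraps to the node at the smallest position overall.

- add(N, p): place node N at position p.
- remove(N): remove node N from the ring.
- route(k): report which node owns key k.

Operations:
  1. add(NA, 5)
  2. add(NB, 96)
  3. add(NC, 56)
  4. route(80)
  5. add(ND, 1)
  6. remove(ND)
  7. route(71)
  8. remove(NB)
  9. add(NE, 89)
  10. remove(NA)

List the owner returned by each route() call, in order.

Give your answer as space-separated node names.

Answer: NB NB

Derivation:
Op 1: add NA@5 -> ring=[5:NA]
Op 2: add NB@96 -> ring=[5:NA,96:NB]
Op 3: add NC@56 -> ring=[5:NA,56:NC,96:NB]
Op 4: route key 80: smallest pos >= 80 is 96 -> NB
Op 5: add ND@1 -> ring=[1:ND,5:NA,56:NC,96:NB]
Op 6: remove ND -> ring=[5:NA,56:NC,96:NB]
Op 7: route key 71: smallest pos >= 71 is 96 -> NB
Op 8: remove NB -> ring=[5:NA,56:NC]
Op 9: add NE@89 -> ring=[5:NA,56:NC,89:NE]
Op 10: remove NA -> ring=[56:NC,89:NE]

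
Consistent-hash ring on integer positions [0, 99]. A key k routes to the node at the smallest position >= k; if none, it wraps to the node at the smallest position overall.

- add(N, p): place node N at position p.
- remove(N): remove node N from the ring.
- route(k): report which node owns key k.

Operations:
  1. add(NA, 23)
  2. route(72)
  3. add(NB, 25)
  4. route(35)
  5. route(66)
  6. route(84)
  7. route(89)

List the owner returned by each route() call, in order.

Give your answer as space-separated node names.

Op 1: add NA@23 -> ring=[23:NA]
Op 2: route key 72: none >= 72, wrap to smallest pos 23 -> NA
Op 3: add NB@25 -> ring=[23:NA,25:NB]
Op 4: route key 35: none >= 35, wrap to smallest pos 23 -> NA
Op 5: route key 66: none >= 66, wrap to smallest pos 23 -> NA
Op 6: route key 84: none >= 84, wrap to smallest pos 23 -> NA
Op 7: route key 89: none >= 89, wrap to smallest pos 23 -> NA

Answer: NA NA NA NA NA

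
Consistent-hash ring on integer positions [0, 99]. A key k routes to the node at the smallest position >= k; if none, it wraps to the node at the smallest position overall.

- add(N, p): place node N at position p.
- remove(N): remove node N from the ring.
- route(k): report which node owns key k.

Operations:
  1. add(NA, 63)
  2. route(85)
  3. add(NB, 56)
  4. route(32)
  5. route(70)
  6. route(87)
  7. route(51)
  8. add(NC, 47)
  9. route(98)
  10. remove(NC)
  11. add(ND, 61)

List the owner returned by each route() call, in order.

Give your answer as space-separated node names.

Answer: NA NB NB NB NB NC

Derivation:
Op 1: add NA@63 -> ring=[63:NA]
Op 2: route key 85: none >= 85, wrap to smallest pos 63 -> NA
Op 3: add NB@56 -> ring=[56:NB,63:NA]
Op 4: route key 32: smallest pos >= 32 is 56 -> NB
Op 5: route key 70: none >= 70, wrap to smallest pos 56 -> NB
Op 6: route key 87: none >= 87, wrap to smallest pos 56 -> NB
Op 7: route key 51: smallest pos >= 51 is 56 -> NB
Op 8: add NC@47 -> ring=[47:NC,56:NB,63:NA]
Op 9: route key 98: none >= 98, wrap to smallest pos 47 -> NC
Op 10: remove NC -> ring=[56:NB,63:NA]
Op 11: add ND@61 -> ring=[56:NB,61:ND,63:NA]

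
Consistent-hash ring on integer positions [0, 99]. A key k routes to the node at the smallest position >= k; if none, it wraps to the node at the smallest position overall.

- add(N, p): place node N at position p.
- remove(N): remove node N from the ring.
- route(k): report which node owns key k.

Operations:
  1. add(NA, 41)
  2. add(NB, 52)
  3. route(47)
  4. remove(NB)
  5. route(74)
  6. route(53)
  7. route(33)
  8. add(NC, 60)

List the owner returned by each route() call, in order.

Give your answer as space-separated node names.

Answer: NB NA NA NA

Derivation:
Op 1: add NA@41 -> ring=[41:NA]
Op 2: add NB@52 -> ring=[41:NA,52:NB]
Op 3: route key 47: smallest pos >= 47 is 52 -> NB
Op 4: remove NB -> ring=[41:NA]
Op 5: route key 74: none >= 74, wrap to smallest pos 41 -> NA
Op 6: route key 53: none >= 53, wrap to smallest pos 41 -> NA
Op 7: route key 33: smallest pos >= 33 is 41 -> NA
Op 8: add NC@60 -> ring=[41:NA,60:NC]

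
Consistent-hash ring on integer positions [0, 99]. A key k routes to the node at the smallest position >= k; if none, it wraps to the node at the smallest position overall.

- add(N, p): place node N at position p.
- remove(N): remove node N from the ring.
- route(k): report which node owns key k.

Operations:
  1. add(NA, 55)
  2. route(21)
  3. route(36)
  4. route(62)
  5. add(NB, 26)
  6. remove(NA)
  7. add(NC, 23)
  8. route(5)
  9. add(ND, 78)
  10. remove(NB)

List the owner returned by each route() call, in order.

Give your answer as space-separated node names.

Op 1: add NA@55 -> ring=[55:NA]
Op 2: route key 21: smallest pos >= 21 is 55 -> NA
Op 3: route key 36: smallest pos >= 36 is 55 -> NA
Op 4: route key 62: none >= 62, wrap to smallest pos 55 -> NA
Op 5: add NB@26 -> ring=[26:NB,55:NA]
Op 6: remove NA -> ring=[26:NB]
Op 7: add NC@23 -> ring=[23:NC,26:NB]
Op 8: route key 5: smallest pos >= 5 is 23 -> NC
Op 9: add ND@78 -> ring=[23:NC,26:NB,78:ND]
Op 10: remove NB -> ring=[23:NC,78:ND]

Answer: NA NA NA NC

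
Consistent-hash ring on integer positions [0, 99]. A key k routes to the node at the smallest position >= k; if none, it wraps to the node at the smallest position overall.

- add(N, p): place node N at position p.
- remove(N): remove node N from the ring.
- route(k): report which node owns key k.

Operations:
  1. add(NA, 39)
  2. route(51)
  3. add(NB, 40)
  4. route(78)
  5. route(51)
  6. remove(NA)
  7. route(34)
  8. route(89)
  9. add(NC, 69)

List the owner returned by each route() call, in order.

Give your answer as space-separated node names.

Answer: NA NA NA NB NB

Derivation:
Op 1: add NA@39 -> ring=[39:NA]
Op 2: route key 51: none >= 51, wrap to smallest pos 39 -> NA
Op 3: add NB@40 -> ring=[39:NA,40:NB]
Op 4: route key 78: none >= 78, wrap to smallest pos 39 -> NA
Op 5: route key 51: none >= 51, wrap to smallest pos 39 -> NA
Op 6: remove NA -> ring=[40:NB]
Op 7: route key 34: smallest pos >= 34 is 40 -> NB
Op 8: route key 89: none >= 89, wrap to smallest pos 40 -> NB
Op 9: add NC@69 -> ring=[40:NB,69:NC]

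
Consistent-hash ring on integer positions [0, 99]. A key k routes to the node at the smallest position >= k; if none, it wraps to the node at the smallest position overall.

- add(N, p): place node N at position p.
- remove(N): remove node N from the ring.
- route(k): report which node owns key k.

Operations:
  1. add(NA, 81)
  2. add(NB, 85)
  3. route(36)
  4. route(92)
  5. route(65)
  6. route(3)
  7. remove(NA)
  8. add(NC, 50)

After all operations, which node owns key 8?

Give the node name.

Answer: NC

Derivation:
Op 1: add NA@81 -> ring=[81:NA]
Op 2: add NB@85 -> ring=[81:NA,85:NB]
Op 3: route key 36: smallest pos >= 36 is 81 -> NA
Op 4: route key 92: none >= 92, wrap to smallest pos 81 -> NA
Op 5: route key 65: smallest pos >= 65 is 81 -> NA
Op 6: route key 3: smallest pos >= 3 is 81 -> NA
Op 7: remove NA -> ring=[85:NB]
Op 8: add NC@50 -> ring=[50:NC,85:NB]
Final route key 8: smallest pos >= 8 is 50 -> NC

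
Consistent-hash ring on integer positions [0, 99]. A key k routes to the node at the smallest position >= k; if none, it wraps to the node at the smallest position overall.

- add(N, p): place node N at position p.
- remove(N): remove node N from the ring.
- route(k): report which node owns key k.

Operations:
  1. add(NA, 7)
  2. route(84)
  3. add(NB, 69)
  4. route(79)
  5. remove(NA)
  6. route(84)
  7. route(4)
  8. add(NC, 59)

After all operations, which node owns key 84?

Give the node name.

Op 1: add NA@7 -> ring=[7:NA]
Op 2: route key 84: none >= 84, wrap to smallest pos 7 -> NA
Op 3: add NB@69 -> ring=[7:NA,69:NB]
Op 4: route key 79: none >= 79, wrap to smallest pos 7 -> NA
Op 5: remove NA -> ring=[69:NB]
Op 6: route key 84: none >= 84, wrap to smallest pos 69 -> NB
Op 7: route key 4: smallest pos >= 4 is 69 -> NB
Op 8: add NC@59 -> ring=[59:NC,69:NB]
Final route key 84: none >= 84, wrap to smallest pos 59 -> NC

Answer: NC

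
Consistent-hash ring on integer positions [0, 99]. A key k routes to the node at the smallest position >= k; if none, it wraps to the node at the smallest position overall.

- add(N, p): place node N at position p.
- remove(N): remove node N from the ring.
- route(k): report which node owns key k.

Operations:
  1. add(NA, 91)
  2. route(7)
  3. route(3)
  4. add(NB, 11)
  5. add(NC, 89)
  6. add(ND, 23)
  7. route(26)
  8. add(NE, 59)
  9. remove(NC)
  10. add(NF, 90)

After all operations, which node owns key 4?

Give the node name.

Answer: NB

Derivation:
Op 1: add NA@91 -> ring=[91:NA]
Op 2: route key 7: smallest pos >= 7 is 91 -> NA
Op 3: route key 3: smallest pos >= 3 is 91 -> NA
Op 4: add NB@11 -> ring=[11:NB,91:NA]
Op 5: add NC@89 -> ring=[11:NB,89:NC,91:NA]
Op 6: add ND@23 -> ring=[11:NB,23:ND,89:NC,91:NA]
Op 7: route key 26: smallest pos >= 26 is 89 -> NC
Op 8: add NE@59 -> ring=[11:NB,23:ND,59:NE,89:NC,91:NA]
Op 9: remove NC -> ring=[11:NB,23:ND,59:NE,91:NA]
Op 10: add NF@90 -> ring=[11:NB,23:ND,59:NE,90:NF,91:NA]
Final route key 4: smallest pos >= 4 is 11 -> NB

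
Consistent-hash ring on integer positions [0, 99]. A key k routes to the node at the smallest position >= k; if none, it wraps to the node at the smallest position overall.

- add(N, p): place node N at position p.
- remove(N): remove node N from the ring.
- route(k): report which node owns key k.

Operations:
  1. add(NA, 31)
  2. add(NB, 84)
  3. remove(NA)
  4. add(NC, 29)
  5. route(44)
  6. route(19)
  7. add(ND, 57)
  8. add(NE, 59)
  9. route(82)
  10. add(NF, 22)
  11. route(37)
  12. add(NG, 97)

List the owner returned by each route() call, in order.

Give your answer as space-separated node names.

Op 1: add NA@31 -> ring=[31:NA]
Op 2: add NB@84 -> ring=[31:NA,84:NB]
Op 3: remove NA -> ring=[84:NB]
Op 4: add NC@29 -> ring=[29:NC,84:NB]
Op 5: route key 44: smallest pos >= 44 is 84 -> NB
Op 6: route key 19: smallest pos >= 19 is 29 -> NC
Op 7: add ND@57 -> ring=[29:NC,57:ND,84:NB]
Op 8: add NE@59 -> ring=[29:NC,57:ND,59:NE,84:NB]
Op 9: route key 82: smallest pos >= 82 is 84 -> NB
Op 10: add NF@22 -> ring=[22:NF,29:NC,57:ND,59:NE,84:NB]
Op 11: route key 37: smallest pos >= 37 is 57 -> ND
Op 12: add NG@97 -> ring=[22:NF,29:NC,57:ND,59:NE,84:NB,97:NG]

Answer: NB NC NB ND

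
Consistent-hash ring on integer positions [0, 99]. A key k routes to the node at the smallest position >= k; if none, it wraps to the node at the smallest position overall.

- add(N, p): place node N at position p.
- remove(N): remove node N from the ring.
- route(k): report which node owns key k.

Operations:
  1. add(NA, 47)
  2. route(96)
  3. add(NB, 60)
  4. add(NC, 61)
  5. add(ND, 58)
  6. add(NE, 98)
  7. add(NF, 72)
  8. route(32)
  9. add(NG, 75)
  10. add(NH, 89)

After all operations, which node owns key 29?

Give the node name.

Op 1: add NA@47 -> ring=[47:NA]
Op 2: route key 96: none >= 96, wrap to smallest pos 47 -> NA
Op 3: add NB@60 -> ring=[47:NA,60:NB]
Op 4: add NC@61 -> ring=[47:NA,60:NB,61:NC]
Op 5: add ND@58 -> ring=[47:NA,58:ND,60:NB,61:NC]
Op 6: add NE@98 -> ring=[47:NA,58:ND,60:NB,61:NC,98:NE]
Op 7: add NF@72 -> ring=[47:NA,58:ND,60:NB,61:NC,72:NF,98:NE]
Op 8: route key 32: smallest pos >= 32 is 47 -> NA
Op 9: add NG@75 -> ring=[47:NA,58:ND,60:NB,61:NC,72:NF,75:NG,98:NE]
Op 10: add NH@89 -> ring=[47:NA,58:ND,60:NB,61:NC,72:NF,75:NG,89:NH,98:NE]
Final route key 29: smallest pos >= 29 is 47 -> NA

Answer: NA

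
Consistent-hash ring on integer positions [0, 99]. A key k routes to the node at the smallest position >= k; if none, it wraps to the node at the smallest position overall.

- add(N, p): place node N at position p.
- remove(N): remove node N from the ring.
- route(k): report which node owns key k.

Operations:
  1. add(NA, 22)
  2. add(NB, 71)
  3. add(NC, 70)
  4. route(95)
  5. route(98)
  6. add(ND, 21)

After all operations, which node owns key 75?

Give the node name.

Op 1: add NA@22 -> ring=[22:NA]
Op 2: add NB@71 -> ring=[22:NA,71:NB]
Op 3: add NC@70 -> ring=[22:NA,70:NC,71:NB]
Op 4: route key 95: none >= 95, wrap to smallest pos 22 -> NA
Op 5: route key 98: none >= 98, wrap to smallest pos 22 -> NA
Op 6: add ND@21 -> ring=[21:ND,22:NA,70:NC,71:NB]
Final route key 75: none >= 75, wrap to smallest pos 21 -> ND

Answer: ND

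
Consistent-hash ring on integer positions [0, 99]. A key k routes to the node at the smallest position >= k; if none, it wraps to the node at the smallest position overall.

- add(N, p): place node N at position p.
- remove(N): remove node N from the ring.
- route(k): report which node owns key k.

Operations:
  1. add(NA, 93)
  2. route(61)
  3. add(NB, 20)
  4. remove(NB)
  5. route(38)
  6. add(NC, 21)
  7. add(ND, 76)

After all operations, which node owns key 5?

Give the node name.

Answer: NC

Derivation:
Op 1: add NA@93 -> ring=[93:NA]
Op 2: route key 61: smallest pos >= 61 is 93 -> NA
Op 3: add NB@20 -> ring=[20:NB,93:NA]
Op 4: remove NB -> ring=[93:NA]
Op 5: route key 38: smallest pos >= 38 is 93 -> NA
Op 6: add NC@21 -> ring=[21:NC,93:NA]
Op 7: add ND@76 -> ring=[21:NC,76:ND,93:NA]
Final route key 5: smallest pos >= 5 is 21 -> NC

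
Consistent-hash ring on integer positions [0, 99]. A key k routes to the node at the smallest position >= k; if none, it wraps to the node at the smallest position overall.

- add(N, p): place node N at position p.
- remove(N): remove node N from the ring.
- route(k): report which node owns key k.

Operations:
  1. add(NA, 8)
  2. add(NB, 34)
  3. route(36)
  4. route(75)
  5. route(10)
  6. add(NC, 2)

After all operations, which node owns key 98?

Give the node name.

Op 1: add NA@8 -> ring=[8:NA]
Op 2: add NB@34 -> ring=[8:NA,34:NB]
Op 3: route key 36: none >= 36, wrap to smallest pos 8 -> NA
Op 4: route key 75: none >= 75, wrap to smallest pos 8 -> NA
Op 5: route key 10: smallest pos >= 10 is 34 -> NB
Op 6: add NC@2 -> ring=[2:NC,8:NA,34:NB]
Final route key 98: none >= 98, wrap to smallest pos 2 -> NC

Answer: NC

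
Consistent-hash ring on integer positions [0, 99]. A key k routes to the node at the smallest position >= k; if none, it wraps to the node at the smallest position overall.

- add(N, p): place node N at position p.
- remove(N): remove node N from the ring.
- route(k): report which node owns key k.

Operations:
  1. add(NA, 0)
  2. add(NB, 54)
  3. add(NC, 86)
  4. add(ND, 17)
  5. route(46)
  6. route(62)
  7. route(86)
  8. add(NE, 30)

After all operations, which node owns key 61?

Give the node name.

Answer: NC

Derivation:
Op 1: add NA@0 -> ring=[0:NA]
Op 2: add NB@54 -> ring=[0:NA,54:NB]
Op 3: add NC@86 -> ring=[0:NA,54:NB,86:NC]
Op 4: add ND@17 -> ring=[0:NA,17:ND,54:NB,86:NC]
Op 5: route key 46: smallest pos >= 46 is 54 -> NB
Op 6: route key 62: smallest pos >= 62 is 86 -> NC
Op 7: route key 86: smallest pos >= 86 is 86 -> NC
Op 8: add NE@30 -> ring=[0:NA,17:ND,30:NE,54:NB,86:NC]
Final route key 61: smallest pos >= 61 is 86 -> NC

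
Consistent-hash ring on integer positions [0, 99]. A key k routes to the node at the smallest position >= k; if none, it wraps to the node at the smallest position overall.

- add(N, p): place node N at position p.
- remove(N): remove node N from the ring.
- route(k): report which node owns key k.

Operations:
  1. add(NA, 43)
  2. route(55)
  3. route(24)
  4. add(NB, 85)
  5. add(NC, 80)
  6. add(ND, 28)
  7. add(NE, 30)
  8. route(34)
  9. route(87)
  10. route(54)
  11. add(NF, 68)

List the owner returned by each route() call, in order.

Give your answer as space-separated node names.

Answer: NA NA NA ND NC

Derivation:
Op 1: add NA@43 -> ring=[43:NA]
Op 2: route key 55: none >= 55, wrap to smallest pos 43 -> NA
Op 3: route key 24: smallest pos >= 24 is 43 -> NA
Op 4: add NB@85 -> ring=[43:NA,85:NB]
Op 5: add NC@80 -> ring=[43:NA,80:NC,85:NB]
Op 6: add ND@28 -> ring=[28:ND,43:NA,80:NC,85:NB]
Op 7: add NE@30 -> ring=[28:ND,30:NE,43:NA,80:NC,85:NB]
Op 8: route key 34: smallest pos >= 34 is 43 -> NA
Op 9: route key 87: none >= 87, wrap to smallest pos 28 -> ND
Op 10: route key 54: smallest pos >= 54 is 80 -> NC
Op 11: add NF@68 -> ring=[28:ND,30:NE,43:NA,68:NF,80:NC,85:NB]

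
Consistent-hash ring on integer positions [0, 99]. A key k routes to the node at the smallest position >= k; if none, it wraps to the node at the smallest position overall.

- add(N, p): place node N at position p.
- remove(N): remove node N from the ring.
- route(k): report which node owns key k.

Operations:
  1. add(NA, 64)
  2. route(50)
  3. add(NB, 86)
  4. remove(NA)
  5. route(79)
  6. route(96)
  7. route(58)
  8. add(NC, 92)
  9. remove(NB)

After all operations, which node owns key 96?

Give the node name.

Op 1: add NA@64 -> ring=[64:NA]
Op 2: route key 50: smallest pos >= 50 is 64 -> NA
Op 3: add NB@86 -> ring=[64:NA,86:NB]
Op 4: remove NA -> ring=[86:NB]
Op 5: route key 79: smallest pos >= 79 is 86 -> NB
Op 6: route key 96: none >= 96, wrap to smallest pos 86 -> NB
Op 7: route key 58: smallest pos >= 58 is 86 -> NB
Op 8: add NC@92 -> ring=[86:NB,92:NC]
Op 9: remove NB -> ring=[92:NC]
Final route key 96: none >= 96, wrap to smallest pos 92 -> NC

Answer: NC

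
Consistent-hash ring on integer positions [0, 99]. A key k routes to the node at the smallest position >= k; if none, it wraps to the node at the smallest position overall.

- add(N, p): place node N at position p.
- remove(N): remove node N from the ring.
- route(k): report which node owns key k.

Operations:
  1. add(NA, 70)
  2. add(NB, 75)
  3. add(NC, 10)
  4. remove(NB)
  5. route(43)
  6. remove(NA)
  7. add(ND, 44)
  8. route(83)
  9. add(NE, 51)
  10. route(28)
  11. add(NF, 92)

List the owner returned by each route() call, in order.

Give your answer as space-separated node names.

Answer: NA NC ND

Derivation:
Op 1: add NA@70 -> ring=[70:NA]
Op 2: add NB@75 -> ring=[70:NA,75:NB]
Op 3: add NC@10 -> ring=[10:NC,70:NA,75:NB]
Op 4: remove NB -> ring=[10:NC,70:NA]
Op 5: route key 43: smallest pos >= 43 is 70 -> NA
Op 6: remove NA -> ring=[10:NC]
Op 7: add ND@44 -> ring=[10:NC,44:ND]
Op 8: route key 83: none >= 83, wrap to smallest pos 10 -> NC
Op 9: add NE@51 -> ring=[10:NC,44:ND,51:NE]
Op 10: route key 28: smallest pos >= 28 is 44 -> ND
Op 11: add NF@92 -> ring=[10:NC,44:ND,51:NE,92:NF]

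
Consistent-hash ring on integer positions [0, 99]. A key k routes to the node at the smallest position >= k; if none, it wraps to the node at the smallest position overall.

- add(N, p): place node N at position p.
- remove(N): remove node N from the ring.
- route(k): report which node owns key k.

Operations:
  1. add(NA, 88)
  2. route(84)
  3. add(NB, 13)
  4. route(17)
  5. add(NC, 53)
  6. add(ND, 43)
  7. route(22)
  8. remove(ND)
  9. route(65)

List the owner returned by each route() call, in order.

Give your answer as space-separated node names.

Op 1: add NA@88 -> ring=[88:NA]
Op 2: route key 84: smallest pos >= 84 is 88 -> NA
Op 3: add NB@13 -> ring=[13:NB,88:NA]
Op 4: route key 17: smallest pos >= 17 is 88 -> NA
Op 5: add NC@53 -> ring=[13:NB,53:NC,88:NA]
Op 6: add ND@43 -> ring=[13:NB,43:ND,53:NC,88:NA]
Op 7: route key 22: smallest pos >= 22 is 43 -> ND
Op 8: remove ND -> ring=[13:NB,53:NC,88:NA]
Op 9: route key 65: smallest pos >= 65 is 88 -> NA

Answer: NA NA ND NA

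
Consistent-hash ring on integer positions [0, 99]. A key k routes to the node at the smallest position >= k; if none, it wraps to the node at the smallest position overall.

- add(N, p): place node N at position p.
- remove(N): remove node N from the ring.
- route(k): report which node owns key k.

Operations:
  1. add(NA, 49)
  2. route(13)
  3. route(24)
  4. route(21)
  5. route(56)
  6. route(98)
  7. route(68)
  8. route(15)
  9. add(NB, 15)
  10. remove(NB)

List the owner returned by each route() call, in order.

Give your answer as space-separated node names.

Answer: NA NA NA NA NA NA NA

Derivation:
Op 1: add NA@49 -> ring=[49:NA]
Op 2: route key 13: smallest pos >= 13 is 49 -> NA
Op 3: route key 24: smallest pos >= 24 is 49 -> NA
Op 4: route key 21: smallest pos >= 21 is 49 -> NA
Op 5: route key 56: none >= 56, wrap to smallest pos 49 -> NA
Op 6: route key 98: none >= 98, wrap to smallest pos 49 -> NA
Op 7: route key 68: none >= 68, wrap to smallest pos 49 -> NA
Op 8: route key 15: smallest pos >= 15 is 49 -> NA
Op 9: add NB@15 -> ring=[15:NB,49:NA]
Op 10: remove NB -> ring=[49:NA]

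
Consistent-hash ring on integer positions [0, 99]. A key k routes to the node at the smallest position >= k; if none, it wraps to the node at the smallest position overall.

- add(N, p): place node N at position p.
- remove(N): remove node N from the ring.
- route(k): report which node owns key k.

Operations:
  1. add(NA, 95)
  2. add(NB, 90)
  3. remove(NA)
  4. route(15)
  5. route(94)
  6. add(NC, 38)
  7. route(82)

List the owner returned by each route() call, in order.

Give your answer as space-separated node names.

Op 1: add NA@95 -> ring=[95:NA]
Op 2: add NB@90 -> ring=[90:NB,95:NA]
Op 3: remove NA -> ring=[90:NB]
Op 4: route key 15: smallest pos >= 15 is 90 -> NB
Op 5: route key 94: none >= 94, wrap to smallest pos 90 -> NB
Op 6: add NC@38 -> ring=[38:NC,90:NB]
Op 7: route key 82: smallest pos >= 82 is 90 -> NB

Answer: NB NB NB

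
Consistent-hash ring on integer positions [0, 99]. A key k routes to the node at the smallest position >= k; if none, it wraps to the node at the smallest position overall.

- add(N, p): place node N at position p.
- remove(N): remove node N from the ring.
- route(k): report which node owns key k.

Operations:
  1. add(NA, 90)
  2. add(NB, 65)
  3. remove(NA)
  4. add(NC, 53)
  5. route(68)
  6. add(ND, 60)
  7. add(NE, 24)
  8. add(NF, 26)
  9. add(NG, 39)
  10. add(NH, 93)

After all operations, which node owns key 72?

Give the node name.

Op 1: add NA@90 -> ring=[90:NA]
Op 2: add NB@65 -> ring=[65:NB,90:NA]
Op 3: remove NA -> ring=[65:NB]
Op 4: add NC@53 -> ring=[53:NC,65:NB]
Op 5: route key 68: none >= 68, wrap to smallest pos 53 -> NC
Op 6: add ND@60 -> ring=[53:NC,60:ND,65:NB]
Op 7: add NE@24 -> ring=[24:NE,53:NC,60:ND,65:NB]
Op 8: add NF@26 -> ring=[24:NE,26:NF,53:NC,60:ND,65:NB]
Op 9: add NG@39 -> ring=[24:NE,26:NF,39:NG,53:NC,60:ND,65:NB]
Op 10: add NH@93 -> ring=[24:NE,26:NF,39:NG,53:NC,60:ND,65:NB,93:NH]
Final route key 72: smallest pos >= 72 is 93 -> NH

Answer: NH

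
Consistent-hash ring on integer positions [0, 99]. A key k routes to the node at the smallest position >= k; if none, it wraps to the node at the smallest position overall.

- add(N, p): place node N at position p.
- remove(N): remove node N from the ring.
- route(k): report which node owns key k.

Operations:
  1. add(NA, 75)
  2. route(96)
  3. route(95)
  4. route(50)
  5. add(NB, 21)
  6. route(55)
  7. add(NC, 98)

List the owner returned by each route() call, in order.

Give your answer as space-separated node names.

Answer: NA NA NA NA

Derivation:
Op 1: add NA@75 -> ring=[75:NA]
Op 2: route key 96: none >= 96, wrap to smallest pos 75 -> NA
Op 3: route key 95: none >= 95, wrap to smallest pos 75 -> NA
Op 4: route key 50: smallest pos >= 50 is 75 -> NA
Op 5: add NB@21 -> ring=[21:NB,75:NA]
Op 6: route key 55: smallest pos >= 55 is 75 -> NA
Op 7: add NC@98 -> ring=[21:NB,75:NA,98:NC]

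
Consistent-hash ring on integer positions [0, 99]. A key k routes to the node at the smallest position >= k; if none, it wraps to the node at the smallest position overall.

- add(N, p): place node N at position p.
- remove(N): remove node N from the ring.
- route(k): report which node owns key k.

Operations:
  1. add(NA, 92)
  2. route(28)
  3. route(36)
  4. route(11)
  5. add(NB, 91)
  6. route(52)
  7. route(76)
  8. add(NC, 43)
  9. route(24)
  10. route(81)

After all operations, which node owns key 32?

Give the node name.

Answer: NC

Derivation:
Op 1: add NA@92 -> ring=[92:NA]
Op 2: route key 28: smallest pos >= 28 is 92 -> NA
Op 3: route key 36: smallest pos >= 36 is 92 -> NA
Op 4: route key 11: smallest pos >= 11 is 92 -> NA
Op 5: add NB@91 -> ring=[91:NB,92:NA]
Op 6: route key 52: smallest pos >= 52 is 91 -> NB
Op 7: route key 76: smallest pos >= 76 is 91 -> NB
Op 8: add NC@43 -> ring=[43:NC,91:NB,92:NA]
Op 9: route key 24: smallest pos >= 24 is 43 -> NC
Op 10: route key 81: smallest pos >= 81 is 91 -> NB
Final route key 32: smallest pos >= 32 is 43 -> NC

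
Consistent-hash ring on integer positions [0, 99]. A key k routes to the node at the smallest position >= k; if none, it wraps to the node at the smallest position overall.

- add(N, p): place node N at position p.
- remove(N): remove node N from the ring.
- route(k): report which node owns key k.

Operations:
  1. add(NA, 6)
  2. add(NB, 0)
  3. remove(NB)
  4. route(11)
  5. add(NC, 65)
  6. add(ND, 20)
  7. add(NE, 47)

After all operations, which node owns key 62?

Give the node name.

Op 1: add NA@6 -> ring=[6:NA]
Op 2: add NB@0 -> ring=[0:NB,6:NA]
Op 3: remove NB -> ring=[6:NA]
Op 4: route key 11: none >= 11, wrap to smallest pos 6 -> NA
Op 5: add NC@65 -> ring=[6:NA,65:NC]
Op 6: add ND@20 -> ring=[6:NA,20:ND,65:NC]
Op 7: add NE@47 -> ring=[6:NA,20:ND,47:NE,65:NC]
Final route key 62: smallest pos >= 62 is 65 -> NC

Answer: NC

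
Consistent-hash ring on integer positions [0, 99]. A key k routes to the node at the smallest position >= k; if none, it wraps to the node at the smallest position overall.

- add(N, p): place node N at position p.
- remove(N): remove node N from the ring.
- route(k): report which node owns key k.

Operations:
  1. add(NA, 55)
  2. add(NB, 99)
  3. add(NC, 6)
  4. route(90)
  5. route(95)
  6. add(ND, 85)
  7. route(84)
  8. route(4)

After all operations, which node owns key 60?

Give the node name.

Op 1: add NA@55 -> ring=[55:NA]
Op 2: add NB@99 -> ring=[55:NA,99:NB]
Op 3: add NC@6 -> ring=[6:NC,55:NA,99:NB]
Op 4: route key 90: smallest pos >= 90 is 99 -> NB
Op 5: route key 95: smallest pos >= 95 is 99 -> NB
Op 6: add ND@85 -> ring=[6:NC,55:NA,85:ND,99:NB]
Op 7: route key 84: smallest pos >= 84 is 85 -> ND
Op 8: route key 4: smallest pos >= 4 is 6 -> NC
Final route key 60: smallest pos >= 60 is 85 -> ND

Answer: ND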